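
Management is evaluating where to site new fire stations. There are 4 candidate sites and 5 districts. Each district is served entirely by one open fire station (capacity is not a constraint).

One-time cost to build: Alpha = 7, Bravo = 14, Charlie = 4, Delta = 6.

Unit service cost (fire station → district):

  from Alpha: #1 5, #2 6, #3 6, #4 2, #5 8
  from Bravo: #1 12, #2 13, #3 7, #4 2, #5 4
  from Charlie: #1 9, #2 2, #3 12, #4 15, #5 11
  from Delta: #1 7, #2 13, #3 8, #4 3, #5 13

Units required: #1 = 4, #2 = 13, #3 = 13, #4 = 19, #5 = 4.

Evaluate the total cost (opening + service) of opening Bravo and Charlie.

Total cost: 225

Each district is assigned to its cheapest site among the open ones.
{Bravo, Charlie}: #1→Charlie 9·4=36, #2→Charlie 2·13=26, #3→Bravo 7·13=91, #4→Bravo 2·19=38, #5→Bravo 4·4=16. Service 207; fixed 18; total 225.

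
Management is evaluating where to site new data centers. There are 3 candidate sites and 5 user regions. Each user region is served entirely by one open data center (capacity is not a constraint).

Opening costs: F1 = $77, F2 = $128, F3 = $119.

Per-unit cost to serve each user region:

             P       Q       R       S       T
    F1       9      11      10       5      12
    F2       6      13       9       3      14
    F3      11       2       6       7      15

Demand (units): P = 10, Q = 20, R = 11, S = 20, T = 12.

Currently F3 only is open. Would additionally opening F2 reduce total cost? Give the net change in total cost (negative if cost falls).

Current service cost with {F3}: 536.
Adding F2: each user region re-picks its cheapest; new service cost 394, saving 142.
Extra fixed cost: 128. Net change = 128 − 142 = -14.
(Totals: 655 → 641.)

Yes — net change −14 (cost falls by 14).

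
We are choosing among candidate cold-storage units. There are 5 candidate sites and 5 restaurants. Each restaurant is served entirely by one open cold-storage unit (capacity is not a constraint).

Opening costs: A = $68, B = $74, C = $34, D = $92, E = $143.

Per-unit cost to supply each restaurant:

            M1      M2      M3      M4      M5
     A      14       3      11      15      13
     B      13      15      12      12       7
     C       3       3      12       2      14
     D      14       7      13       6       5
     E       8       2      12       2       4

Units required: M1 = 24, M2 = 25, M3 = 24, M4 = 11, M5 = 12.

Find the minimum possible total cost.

For any fixed open set, each restaurant goes to its cheapest open site; total = fixed + service.
{C, D}: M1→C 3·24=72, M2→C 3·25=75, M3→C 12·24=288, M4→C 2·11=22, M5→D 5·12=60. Service 517; fixed 126; total 643.
{B, C}: M1→C 3·24=72, M2→C 3·25=75, M3→B 12·24=288, M4→C 2·11=22, M5→B 7·12=84. Service 541; fixed 108; total 649.
{C, E}: service 480 + fixed 177 = 657
{A, B, C, D, E}: M1→C 3·24=72, M2→E 2·25=50, M3→A 11·24=264, M4→C 2·11=22, M5→E 4·12=48. Service 456; fixed 411; total 867.
No other subset beats 643.

Minimum total cost: 643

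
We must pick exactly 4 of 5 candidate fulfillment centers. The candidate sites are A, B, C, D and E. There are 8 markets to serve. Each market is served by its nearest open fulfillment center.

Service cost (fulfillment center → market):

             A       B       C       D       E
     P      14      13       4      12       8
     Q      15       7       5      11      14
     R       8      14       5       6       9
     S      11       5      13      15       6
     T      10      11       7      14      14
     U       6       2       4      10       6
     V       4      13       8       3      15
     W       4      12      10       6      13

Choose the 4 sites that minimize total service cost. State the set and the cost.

Choose A, B, C and D; total service cost 35.

With exactly 4 open, each market uses its cheapest among the chosen.
{A, B, C, D}: P→C 4, Q→C 5, R→C 5, S→B 5, T→C 7, U→B 2, V→D 3, W→A 4. Service cost 35.
{A, B, C, E}: service cost 36
{B, C, D, E}: service cost 37
Among all 5 size-4 choices, {A, B, C, D} is lowest.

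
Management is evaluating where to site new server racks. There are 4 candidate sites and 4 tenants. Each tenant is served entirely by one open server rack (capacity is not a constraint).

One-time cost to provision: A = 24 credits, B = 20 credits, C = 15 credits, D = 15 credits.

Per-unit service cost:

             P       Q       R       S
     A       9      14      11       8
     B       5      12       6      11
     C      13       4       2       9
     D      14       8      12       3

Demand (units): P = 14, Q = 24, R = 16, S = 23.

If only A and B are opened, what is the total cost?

Total cost: 682

Each tenant is assigned to its cheapest site among the open ones.
{A, B}: P→B 5·14=70, Q→B 12·24=288, R→B 6·16=96, S→A 8·23=184. Service 638; fixed 44; total 682.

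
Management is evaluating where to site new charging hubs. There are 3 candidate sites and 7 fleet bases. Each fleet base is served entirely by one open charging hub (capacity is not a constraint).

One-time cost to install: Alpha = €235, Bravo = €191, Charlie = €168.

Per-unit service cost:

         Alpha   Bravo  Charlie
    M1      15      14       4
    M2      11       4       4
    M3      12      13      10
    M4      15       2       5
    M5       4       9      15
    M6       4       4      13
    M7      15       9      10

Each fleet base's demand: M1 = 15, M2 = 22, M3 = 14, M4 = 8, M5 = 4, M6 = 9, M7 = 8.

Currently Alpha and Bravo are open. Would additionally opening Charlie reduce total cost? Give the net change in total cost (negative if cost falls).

Yes — net change −10 (cost falls by 10).

Current service cost with {Alpha, Bravo}: 606.
Adding Charlie: each fleet base re-picks its cheapest; new service cost 428, saving 178.
Extra fixed cost: 168. Net change = 168 − 178 = -10.
(Totals: 1032 → 1022.)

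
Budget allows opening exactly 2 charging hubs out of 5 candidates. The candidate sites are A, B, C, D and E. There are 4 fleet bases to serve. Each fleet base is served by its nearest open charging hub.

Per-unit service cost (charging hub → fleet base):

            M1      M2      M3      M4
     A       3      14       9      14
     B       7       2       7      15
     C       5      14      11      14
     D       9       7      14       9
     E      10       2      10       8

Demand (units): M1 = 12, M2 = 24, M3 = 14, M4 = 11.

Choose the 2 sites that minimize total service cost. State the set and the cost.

Choose A and E; total service cost 298.

With exactly 2 open, each fleet base uses its cheapest among the chosen.
{A, E}: M1→A 3·12=36, M2→E 2·24=48, M3→A 9·14=126, M4→E 8·11=88. Service cost 298.
{B, E}: service cost 318
{B, D}: service cost 329
Among all 10 size-2 choices, {A, E} is lowest.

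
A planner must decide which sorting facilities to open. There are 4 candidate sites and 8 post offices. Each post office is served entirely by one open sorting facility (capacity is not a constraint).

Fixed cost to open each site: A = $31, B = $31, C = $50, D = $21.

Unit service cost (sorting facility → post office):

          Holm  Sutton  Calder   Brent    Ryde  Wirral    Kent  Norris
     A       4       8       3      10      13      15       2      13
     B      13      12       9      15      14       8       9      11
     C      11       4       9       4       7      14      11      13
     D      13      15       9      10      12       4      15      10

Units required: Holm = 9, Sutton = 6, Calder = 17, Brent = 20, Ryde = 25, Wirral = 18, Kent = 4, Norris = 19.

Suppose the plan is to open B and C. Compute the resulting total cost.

Total cost: 1001

Each post office is assigned to its cheapest site among the open ones.
{B, C}: Holm→C 11·9=99, Sutton→C 4·6=24, Calder→B 9·17=153, Brent→C 4·20=80, Ryde→C 7·25=175, Wirral→B 8·18=144, Kent→B 9·4=36, Norris→B 11·19=209. Service 920; fixed 81; total 1001.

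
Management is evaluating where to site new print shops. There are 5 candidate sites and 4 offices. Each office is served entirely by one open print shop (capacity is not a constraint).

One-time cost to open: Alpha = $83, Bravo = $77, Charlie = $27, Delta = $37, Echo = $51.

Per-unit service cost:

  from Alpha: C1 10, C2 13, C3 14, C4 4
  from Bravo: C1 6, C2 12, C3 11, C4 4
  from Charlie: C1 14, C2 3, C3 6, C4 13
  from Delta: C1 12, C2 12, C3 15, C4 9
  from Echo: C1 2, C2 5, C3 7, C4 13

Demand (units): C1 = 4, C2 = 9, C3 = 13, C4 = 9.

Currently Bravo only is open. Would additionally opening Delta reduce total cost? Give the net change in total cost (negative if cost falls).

Current service cost with {Bravo}: 311.
Adding Delta: each office re-picks its cheapest; new service cost 311, saving 0.
Extra fixed cost: 37. Net change = 37 − 0 = 37.
(Totals: 388 → 425.)

No — net change +37 (cost rises by 37).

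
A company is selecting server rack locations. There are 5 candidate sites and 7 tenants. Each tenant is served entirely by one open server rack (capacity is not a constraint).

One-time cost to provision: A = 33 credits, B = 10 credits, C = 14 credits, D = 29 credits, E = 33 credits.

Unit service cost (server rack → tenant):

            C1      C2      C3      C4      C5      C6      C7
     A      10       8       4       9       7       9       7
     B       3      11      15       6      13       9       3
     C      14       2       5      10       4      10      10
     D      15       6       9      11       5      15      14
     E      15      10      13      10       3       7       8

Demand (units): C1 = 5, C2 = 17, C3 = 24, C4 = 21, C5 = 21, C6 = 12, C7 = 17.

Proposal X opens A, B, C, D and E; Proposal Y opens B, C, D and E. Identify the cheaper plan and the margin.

Proposal X: {A, B, C, D, E}: C1→B 3·5=15, C2→C 2·17=34, C3→A 4·24=96, C4→B 6·21=126, C5→E 3·21=63, C6→E 7·12=84, C7→B 3·17=51. Service 469; fixed 119; total 588.
Proposal Y: {B, C, D, E}: C1→B 3·5=15, C2→C 2·17=34, C3→C 5·24=120, C4→B 6·21=126, C5→E 3·21=63, C6→E 7·12=84, C7→B 3·17=51. Service 493; fixed 86; total 579.
Difference: |588 − 579| = 9.

Proposal Y is cheaper by 9.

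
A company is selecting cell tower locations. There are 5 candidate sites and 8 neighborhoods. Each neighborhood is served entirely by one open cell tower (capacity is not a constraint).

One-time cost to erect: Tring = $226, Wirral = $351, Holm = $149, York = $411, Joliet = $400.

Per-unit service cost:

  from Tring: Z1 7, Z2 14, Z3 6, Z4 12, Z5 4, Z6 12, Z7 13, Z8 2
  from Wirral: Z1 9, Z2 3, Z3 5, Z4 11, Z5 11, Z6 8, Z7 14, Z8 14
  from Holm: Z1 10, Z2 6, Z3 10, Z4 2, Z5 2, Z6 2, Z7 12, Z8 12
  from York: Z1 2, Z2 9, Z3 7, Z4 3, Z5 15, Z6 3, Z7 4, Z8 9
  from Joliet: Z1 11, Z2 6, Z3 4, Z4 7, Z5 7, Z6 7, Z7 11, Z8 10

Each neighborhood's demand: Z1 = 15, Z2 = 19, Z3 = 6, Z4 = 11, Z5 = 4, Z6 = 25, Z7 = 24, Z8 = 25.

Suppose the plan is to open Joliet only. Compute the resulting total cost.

Total cost: 1497

Each neighborhood is assigned to its cheapest site among the open ones.
{Joliet}: Z1→Joliet 11·15=165, Z2→Joliet 6·19=114, Z3→Joliet 4·6=24, Z4→Joliet 7·11=77, Z5→Joliet 7·4=28, Z6→Joliet 7·25=175, Z7→Joliet 11·24=264, Z8→Joliet 10·25=250. Service 1097; fixed 400; total 1497.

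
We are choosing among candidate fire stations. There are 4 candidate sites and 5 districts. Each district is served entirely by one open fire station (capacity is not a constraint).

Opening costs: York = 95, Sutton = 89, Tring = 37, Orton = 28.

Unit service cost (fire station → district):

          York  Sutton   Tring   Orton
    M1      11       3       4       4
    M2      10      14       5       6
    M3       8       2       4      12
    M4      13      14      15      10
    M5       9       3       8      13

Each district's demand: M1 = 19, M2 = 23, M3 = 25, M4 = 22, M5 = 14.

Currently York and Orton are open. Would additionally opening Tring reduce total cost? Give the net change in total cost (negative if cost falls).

Current service cost with {York, Orton}: 760.
Adding Tring: each district re-picks its cheapest; new service cost 623, saving 137.
Extra fixed cost: 37. Net change = 37 − 137 = -100.
(Totals: 883 → 783.)

Yes — net change −100 (cost falls by 100).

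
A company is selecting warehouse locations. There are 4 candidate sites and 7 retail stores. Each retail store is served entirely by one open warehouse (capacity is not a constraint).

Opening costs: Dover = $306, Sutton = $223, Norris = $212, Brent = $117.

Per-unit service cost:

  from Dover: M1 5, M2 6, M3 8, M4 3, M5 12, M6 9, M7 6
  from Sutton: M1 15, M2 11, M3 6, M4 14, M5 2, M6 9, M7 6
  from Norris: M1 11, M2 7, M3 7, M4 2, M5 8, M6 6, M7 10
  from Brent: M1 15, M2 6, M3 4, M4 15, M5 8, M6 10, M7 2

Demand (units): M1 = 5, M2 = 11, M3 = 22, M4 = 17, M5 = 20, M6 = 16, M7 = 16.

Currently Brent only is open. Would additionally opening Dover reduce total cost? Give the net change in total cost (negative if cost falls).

No — net change +36 (cost rises by 36).

Current service cost with {Brent}: 836.
Adding Dover: each retail store re-picks its cheapest; new service cost 566, saving 270.
Extra fixed cost: 306. Net change = 306 − 270 = 36.
(Totals: 953 → 989.)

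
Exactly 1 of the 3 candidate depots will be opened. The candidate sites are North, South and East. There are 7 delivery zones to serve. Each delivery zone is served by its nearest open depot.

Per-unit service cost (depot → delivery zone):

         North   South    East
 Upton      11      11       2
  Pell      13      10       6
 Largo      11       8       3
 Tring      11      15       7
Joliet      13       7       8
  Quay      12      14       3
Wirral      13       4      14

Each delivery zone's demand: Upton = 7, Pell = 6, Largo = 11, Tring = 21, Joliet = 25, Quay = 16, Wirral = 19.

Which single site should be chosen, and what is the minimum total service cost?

Choose East only; total service cost 744.

With exactly 1 open, each delivery zone uses its cheapest among the chosen.
{East}: Upton→East 2·7=14, Pell→East 6·6=36, Largo→East 3·11=33, Tring→East 7·21=147, Joliet→East 8·25=200, Quay→East 3·16=48, Wirral→East 14·19=266. Service cost 744.
{South}: service cost 1015
{North}: service cost 1271
Among all 3 size-1 choices, {East} is lowest.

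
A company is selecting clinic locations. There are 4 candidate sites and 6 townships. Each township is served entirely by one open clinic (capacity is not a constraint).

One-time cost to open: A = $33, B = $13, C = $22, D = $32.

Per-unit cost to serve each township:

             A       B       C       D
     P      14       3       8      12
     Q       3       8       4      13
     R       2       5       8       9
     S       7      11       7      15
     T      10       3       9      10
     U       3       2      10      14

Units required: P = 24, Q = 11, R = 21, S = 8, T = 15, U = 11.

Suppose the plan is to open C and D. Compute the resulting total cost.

Total cost: 759

Each township is assigned to its cheapest site among the open ones.
{C, D}: P→C 8·24=192, Q→C 4·11=44, R→C 8·21=168, S→C 7·8=56, T→C 9·15=135, U→C 10·11=110. Service 705; fixed 54; total 759.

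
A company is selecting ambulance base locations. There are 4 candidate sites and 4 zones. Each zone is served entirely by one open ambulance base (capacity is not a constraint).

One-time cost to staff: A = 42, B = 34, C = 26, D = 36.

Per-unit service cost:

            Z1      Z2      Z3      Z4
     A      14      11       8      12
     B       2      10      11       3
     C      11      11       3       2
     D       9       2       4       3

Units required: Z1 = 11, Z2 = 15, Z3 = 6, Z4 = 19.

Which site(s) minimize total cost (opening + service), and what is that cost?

Open B and D; minimum total cost 203.

For any fixed open set, each zone goes to its cheapest open site; total = fixed + service.
{B, D}: Z1→B 2·11=22, Z2→D 2·15=30, Z3→D 4·6=24, Z4→B 3·19=57. Service 133; fixed 70; total 203.
{B, C, D}: service 108 + fixed 96 = 204
{A, B, D}: Z1→B 2·11=22, Z2→D 2·15=30, Z3→D 4·6=24, Z4→B 3·19=57. Service 133; fixed 112; total 245.
{A, B, C, D}: service 108 + fixed 138 = 246
(All 15 nonempty subsets were checked; B and D is lowest.)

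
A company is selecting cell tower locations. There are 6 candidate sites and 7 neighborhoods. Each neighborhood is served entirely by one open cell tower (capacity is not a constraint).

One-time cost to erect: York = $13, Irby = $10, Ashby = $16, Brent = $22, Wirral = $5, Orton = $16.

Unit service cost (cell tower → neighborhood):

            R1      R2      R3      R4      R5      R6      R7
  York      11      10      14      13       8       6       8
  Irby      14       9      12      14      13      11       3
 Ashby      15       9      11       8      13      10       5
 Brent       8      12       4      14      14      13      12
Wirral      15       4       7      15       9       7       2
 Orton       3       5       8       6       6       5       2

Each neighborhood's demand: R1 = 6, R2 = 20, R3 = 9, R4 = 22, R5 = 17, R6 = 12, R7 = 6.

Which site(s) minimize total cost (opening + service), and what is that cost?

Open Brent, Wirral and Orton; minimum total cost 483.

For any fixed open set, each neighborhood goes to its cheapest open site; total = fixed + service.
{Brent, Wirral, Orton}: R1→Orton 3·6=18, R2→Wirral 4·20=80, R3→Brent 4·9=36, R4→Orton 6·22=132, R5→Orton 6·17=102, R6→Orton 5·12=60, R7→Wirral 2·6=12. Service 440; fixed 43; total 483.
{Wirral, Orton}: service 467 + fixed 21 = 488
{Irby, Brent, Wirral, Orton}: service 440 + fixed 53 = 493
{York, Irby, Ashby, Brent, Wirral, Orton}: R1→Orton 3·6=18, R2→Wirral 4·20=80, R3→Brent 4·9=36, R4→Orton 6·22=132, R5→Orton 6·17=102, R6→Orton 5·12=60, R7→Wirral 2·6=12. Service 440; fixed 82; total 522.
No other subset beats 483.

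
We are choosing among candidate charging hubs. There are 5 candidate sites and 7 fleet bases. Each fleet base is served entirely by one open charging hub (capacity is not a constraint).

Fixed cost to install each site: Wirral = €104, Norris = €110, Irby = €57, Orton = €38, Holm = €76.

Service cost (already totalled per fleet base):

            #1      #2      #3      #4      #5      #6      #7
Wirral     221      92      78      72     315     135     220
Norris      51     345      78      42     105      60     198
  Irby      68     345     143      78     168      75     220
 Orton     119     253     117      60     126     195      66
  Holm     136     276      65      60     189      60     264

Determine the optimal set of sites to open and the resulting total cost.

Open Wirral, Norris and Orton; minimum total cost 746.

For any fixed open set, each fleet base goes to its cheapest open site; total = fixed + service.
{Wirral, Norris, Orton}: #1→Norris 51, #2→Wirral 92, #3→Wirral 78, #4→Norris 42, #5→Norris 105, #6→Norris 60, #7→Orton 66. Service 494; fixed 252; total 746.
{Wirral, Irby, Orton}: service 565 + fixed 199 = 764
{Wirral, Norris, Irby, Orton}: #1→Norris 51, #2→Wirral 92, #3→Wirral 78, #4→Norris 42, #5→Norris 105, #6→Norris 60, #7→Orton 66. Service 494; fixed 309; total 803.
{Wirral, Norris, Irby, Orton, Holm}: #1→Norris 51, #2→Wirral 92, #3→Holm 65, #4→Norris 42, #5→Norris 105, #6→Norris 60, #7→Orton 66. Service 481; fixed 385; total 866.
No other subset beats 746.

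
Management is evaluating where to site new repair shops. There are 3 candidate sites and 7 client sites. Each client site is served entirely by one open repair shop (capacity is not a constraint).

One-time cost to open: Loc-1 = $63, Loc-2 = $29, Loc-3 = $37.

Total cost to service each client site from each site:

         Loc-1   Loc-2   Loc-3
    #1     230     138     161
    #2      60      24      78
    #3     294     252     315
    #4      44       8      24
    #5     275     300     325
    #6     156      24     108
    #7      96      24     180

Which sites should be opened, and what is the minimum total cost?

For any fixed open set, each client site goes to its cheapest open site; total = fixed + service.
{Loc-2}: #1→Loc-2 138, #2→Loc-2 24, #3→Loc-2 252, #4→Loc-2 8, #5→Loc-2 300, #6→Loc-2 24, #7→Loc-2 24. Service 770; fixed 29; total 799.
{Loc-2, Loc-3}: #1→Loc-2 138, #2→Loc-2 24, #3→Loc-2 252, #4→Loc-2 8, #5→Loc-2 300, #6→Loc-2 24, #7→Loc-2 24. Service 770; fixed 66; total 836.
{Loc-1, Loc-2}: service 745 + fixed 92 = 837
{Loc-1, Loc-2, Loc-3}: service 745 + fixed 129 = 874
No other subset beats 799.

Open Loc-2 only; minimum total cost 799.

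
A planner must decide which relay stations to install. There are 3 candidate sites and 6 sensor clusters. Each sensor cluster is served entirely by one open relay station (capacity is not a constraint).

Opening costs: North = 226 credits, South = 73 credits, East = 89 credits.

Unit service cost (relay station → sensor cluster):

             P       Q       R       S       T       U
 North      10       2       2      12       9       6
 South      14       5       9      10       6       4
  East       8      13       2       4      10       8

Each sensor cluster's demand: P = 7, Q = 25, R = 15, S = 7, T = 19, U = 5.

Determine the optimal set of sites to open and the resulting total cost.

Open South and East; minimum total cost 535.

For any fixed open set, each sensor cluster goes to its cheapest open site; total = fixed + service.
{South, East}: P→East 8·7=56, Q→South 5·25=125, R→East 2·15=30, S→East 4·7=28, T→South 6·19=114, U→South 4·5=20. Service 373; fixed 162; total 535.
{South}: P→South 14·7=98, Q→South 5·25=125, R→South 9·15=135, S→South 10·7=70, T→South 6·19=114, U→South 4·5=20. Service 562; fixed 73; total 635.
{North, South}: P→North 10·7=70, Q→North 2·25=50, R→North 2·15=30, S→South 10·7=70, T→South 6·19=114, U→South 4·5=20. Service 354; fixed 299; total 653.
{North, South, East}: service 298 + fixed 388 = 686
No other subset beats 535.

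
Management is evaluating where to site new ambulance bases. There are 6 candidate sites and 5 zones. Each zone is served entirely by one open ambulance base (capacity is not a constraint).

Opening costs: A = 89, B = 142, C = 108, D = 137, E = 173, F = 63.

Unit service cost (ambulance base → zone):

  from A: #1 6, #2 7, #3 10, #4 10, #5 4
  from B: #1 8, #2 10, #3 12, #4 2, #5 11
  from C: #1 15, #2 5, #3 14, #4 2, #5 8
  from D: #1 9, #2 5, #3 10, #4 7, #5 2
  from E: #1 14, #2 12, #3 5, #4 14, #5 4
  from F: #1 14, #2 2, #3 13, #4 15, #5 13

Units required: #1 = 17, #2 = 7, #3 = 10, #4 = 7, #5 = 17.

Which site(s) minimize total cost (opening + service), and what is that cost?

Open A only; minimum total cost 478.

For any fixed open set, each zone goes to its cheapest open site; total = fixed + service.
{A}: #1→A 6·17=102, #2→A 7·7=49, #3→A 10·10=100, #4→A 10·7=70, #5→A 4·17=68. Service 389; fixed 89; total 478.
{A, F}: service 354 + fixed 152 = 506
{D}: service 371 + fixed 137 = 508
{A, B, C, D, E, F}: service 214 + fixed 712 = 926
No other subset beats 478.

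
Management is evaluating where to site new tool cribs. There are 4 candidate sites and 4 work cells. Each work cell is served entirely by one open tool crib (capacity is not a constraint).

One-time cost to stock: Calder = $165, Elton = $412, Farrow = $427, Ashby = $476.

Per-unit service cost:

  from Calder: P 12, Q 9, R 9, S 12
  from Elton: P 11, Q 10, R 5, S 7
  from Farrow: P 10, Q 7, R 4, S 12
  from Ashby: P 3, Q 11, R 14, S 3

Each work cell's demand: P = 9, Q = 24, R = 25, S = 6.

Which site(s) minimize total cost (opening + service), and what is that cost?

For any fixed open set, each work cell goes to its cheapest open site; total = fixed + service.
{Calder}: P→Calder 12·9=108, Q→Calder 9·24=216, R→Calder 9·25=225, S→Calder 12·6=72. Service 621; fixed 165; total 786.
{Farrow}: service 430 + fixed 427 = 857
{Elton}: P→Elton 11·9=99, Q→Elton 10·24=240, R→Elton 5·25=125, S→Elton 7·6=42. Service 506; fixed 412; total 918.
{Calder, Elton, Farrow, Ashby}: service 313 + fixed 1480 = 1793
(All 15 nonempty subsets were checked; Calder only is lowest.)

Open Calder only; minimum total cost 786.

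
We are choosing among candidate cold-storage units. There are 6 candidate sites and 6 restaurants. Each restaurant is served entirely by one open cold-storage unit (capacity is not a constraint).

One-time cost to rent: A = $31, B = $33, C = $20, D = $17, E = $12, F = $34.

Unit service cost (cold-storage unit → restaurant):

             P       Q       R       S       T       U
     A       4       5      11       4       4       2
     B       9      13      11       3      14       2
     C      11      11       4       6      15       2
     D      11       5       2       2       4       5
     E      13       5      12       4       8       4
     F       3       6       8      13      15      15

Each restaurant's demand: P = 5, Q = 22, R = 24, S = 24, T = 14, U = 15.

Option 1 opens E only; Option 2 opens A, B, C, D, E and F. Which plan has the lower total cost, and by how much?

Option 2 is cheaper by 289.

Option 1: {E}: P→E 13·5=65, Q→E 5·22=110, R→E 12·24=288, S→E 4·24=96, T→E 8·14=112, U→E 4·15=60. Service 731; fixed 12; total 743.
Option 2: {A, B, C, D, E, F}: P→F 3·5=15, Q→A 5·22=110, R→D 2·24=48, S→D 2·24=48, T→A 4·14=56, U→A 2·15=30. Service 307; fixed 147; total 454.
Difference: |743 − 454| = 289.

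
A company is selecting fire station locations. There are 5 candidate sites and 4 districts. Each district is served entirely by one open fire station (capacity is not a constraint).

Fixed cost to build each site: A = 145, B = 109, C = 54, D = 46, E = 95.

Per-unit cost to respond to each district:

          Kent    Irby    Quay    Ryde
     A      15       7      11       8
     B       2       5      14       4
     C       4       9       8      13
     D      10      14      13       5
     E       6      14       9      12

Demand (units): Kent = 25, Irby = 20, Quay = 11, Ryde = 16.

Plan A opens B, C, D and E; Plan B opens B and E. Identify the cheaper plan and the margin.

Plan A: {B, C, D, E}: Kent→B 2·25=50, Irby→B 5·20=100, Quay→C 8·11=88, Ryde→B 4·16=64. Service 302; fixed 304; total 606.
Plan B: {B, E}: Kent→B 2·25=50, Irby→B 5·20=100, Quay→E 9·11=99, Ryde→B 4·16=64. Service 313; fixed 204; total 517.
Difference: |606 − 517| = 89.

Plan B is cheaper by 89.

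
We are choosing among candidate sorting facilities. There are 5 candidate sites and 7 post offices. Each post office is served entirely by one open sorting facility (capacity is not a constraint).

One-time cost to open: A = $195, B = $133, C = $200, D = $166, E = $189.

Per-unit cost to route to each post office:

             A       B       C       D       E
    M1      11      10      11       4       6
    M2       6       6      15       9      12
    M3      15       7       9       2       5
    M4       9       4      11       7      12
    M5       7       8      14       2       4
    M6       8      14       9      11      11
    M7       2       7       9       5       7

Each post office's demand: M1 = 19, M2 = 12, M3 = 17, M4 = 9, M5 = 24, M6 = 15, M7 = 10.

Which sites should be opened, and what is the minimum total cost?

For any fixed open set, each post office goes to its cheapest open site; total = fixed + service.
{D}: M1→D 4·19=76, M2→D 9·12=108, M3→D 2·17=34, M4→D 7·9=63, M5→D 2·24=48, M6→D 11·15=165, M7→D 5·10=50. Service 544; fixed 166; total 710.
{B, D}: service 481 + fixed 299 = 780
{A, D}: service 433 + fixed 361 = 794
{A, B, C, D, E}: M1→D 4·19=76, M2→A 6·12=72, M3→D 2·17=34, M4→B 4·9=36, M5→D 2·24=48, M6→A 8·15=120, M7→A 2·10=20. Service 406; fixed 883; total 1289.
No other subset beats 710.

Open D only; minimum total cost 710.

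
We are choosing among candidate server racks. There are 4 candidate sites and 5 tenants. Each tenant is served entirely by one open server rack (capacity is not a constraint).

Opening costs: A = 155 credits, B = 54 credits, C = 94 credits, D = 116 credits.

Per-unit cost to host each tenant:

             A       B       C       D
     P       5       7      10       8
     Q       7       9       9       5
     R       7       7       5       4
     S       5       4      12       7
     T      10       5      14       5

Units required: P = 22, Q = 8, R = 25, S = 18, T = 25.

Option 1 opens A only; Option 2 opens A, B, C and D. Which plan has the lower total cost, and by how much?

Option 1 is cheaper by 30.

Option 1: {A}: P→A 5·22=110, Q→A 7·8=56, R→A 7·25=175, S→A 5·18=90, T→A 10·25=250. Service 681; fixed 155; total 836.
Option 2: {A, B, C, D}: P→A 5·22=110, Q→D 5·8=40, R→D 4·25=100, S→B 4·18=72, T→B 5·25=125. Service 447; fixed 419; total 866.
Difference: |836 − 866| = 30.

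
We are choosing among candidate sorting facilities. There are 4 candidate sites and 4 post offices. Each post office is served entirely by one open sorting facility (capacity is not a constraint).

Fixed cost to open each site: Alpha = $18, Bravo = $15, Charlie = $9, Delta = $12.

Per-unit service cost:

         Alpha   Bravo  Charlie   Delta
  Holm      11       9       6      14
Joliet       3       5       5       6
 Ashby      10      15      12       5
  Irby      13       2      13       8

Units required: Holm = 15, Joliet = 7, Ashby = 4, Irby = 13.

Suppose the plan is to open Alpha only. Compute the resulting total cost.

Total cost: 413

Each post office is assigned to its cheapest site among the open ones.
{Alpha}: Holm→Alpha 11·15=165, Joliet→Alpha 3·7=21, Ashby→Alpha 10·4=40, Irby→Alpha 13·13=169. Service 395; fixed 18; total 413.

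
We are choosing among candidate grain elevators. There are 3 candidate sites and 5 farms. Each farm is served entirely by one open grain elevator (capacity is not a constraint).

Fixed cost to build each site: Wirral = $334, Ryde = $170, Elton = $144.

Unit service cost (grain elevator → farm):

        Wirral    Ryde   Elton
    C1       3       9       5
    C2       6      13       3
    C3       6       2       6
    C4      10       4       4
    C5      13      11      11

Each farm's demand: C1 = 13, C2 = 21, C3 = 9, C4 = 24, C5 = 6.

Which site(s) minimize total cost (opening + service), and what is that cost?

Open Elton only; minimum total cost 488.

For any fixed open set, each farm goes to its cheapest open site; total = fixed + service.
{Elton}: C1→Elton 5·13=65, C2→Elton 3·21=63, C3→Elton 6·9=54, C4→Elton 4·24=96, C5→Elton 11·6=66. Service 344; fixed 144; total 488.
{Ryde, Elton}: service 308 + fixed 314 = 622
{Ryde}: C1→Ryde 9·13=117, C2→Ryde 13·21=273, C3→Ryde 2·9=18, C4→Ryde 4·24=96, C5→Ryde 11·6=66. Service 570; fixed 170; total 740.
{Wirral, Ryde, Elton}: service 282 + fixed 648 = 930
(All 7 nonempty subsets were checked; Elton only is lowest.)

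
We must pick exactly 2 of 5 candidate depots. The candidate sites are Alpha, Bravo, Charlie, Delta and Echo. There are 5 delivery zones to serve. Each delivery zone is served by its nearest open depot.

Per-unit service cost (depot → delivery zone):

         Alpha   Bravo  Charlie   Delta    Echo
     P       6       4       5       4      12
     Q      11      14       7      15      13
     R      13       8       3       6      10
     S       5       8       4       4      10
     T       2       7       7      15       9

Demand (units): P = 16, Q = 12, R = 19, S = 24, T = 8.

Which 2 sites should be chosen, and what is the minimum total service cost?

With exactly 2 open, each delivery zone uses its cheapest among the chosen.
{Alpha, Charlie}: P→Charlie 5·16=80, Q→Charlie 7·12=84, R→Charlie 3·19=57, S→Charlie 4·24=96, T→Alpha 2·8=16. Service cost 333.
{Bravo, Charlie}: service cost 357
{Charlie, Delta}: service cost 357
Among all 10 size-2 choices, {Alpha, Charlie} is lowest.

Choose Alpha and Charlie; total service cost 333.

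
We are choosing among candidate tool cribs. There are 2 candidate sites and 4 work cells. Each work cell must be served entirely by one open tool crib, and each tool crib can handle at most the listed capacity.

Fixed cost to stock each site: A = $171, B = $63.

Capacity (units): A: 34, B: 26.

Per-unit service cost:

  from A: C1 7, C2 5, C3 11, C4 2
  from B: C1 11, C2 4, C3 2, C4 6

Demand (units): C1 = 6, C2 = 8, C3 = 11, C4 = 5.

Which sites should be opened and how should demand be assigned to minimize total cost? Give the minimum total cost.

Open {A, B}: C1→A 7·6=42, C2→B 4·8=32, C3→B 2·11=22, C4→A 2·5=10.
Loads: A carries 11/34, B carries 19/26. Service 106; fixed 234; total 340.
Next best feasible plan costs 348.

Minimum total cost: 340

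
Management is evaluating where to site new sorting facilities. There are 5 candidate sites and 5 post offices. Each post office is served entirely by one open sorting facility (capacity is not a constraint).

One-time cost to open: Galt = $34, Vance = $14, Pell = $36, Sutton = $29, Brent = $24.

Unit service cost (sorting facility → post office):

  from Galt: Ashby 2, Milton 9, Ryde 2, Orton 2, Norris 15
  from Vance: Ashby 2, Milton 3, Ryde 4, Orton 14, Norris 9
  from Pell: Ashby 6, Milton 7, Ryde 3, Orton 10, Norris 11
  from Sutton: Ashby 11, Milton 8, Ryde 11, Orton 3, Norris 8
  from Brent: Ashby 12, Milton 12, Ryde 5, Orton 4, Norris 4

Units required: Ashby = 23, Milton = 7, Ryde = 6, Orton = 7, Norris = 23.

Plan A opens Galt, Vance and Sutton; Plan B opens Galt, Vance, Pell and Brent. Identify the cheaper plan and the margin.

Plan B is cheaper by 61.

Plan A: {Galt, Vance, Sutton}: Ashby→Galt 2·23=46, Milton→Vance 3·7=21, Ryde→Galt 2·6=12, Orton→Galt 2·7=14, Norris→Sutton 8·23=184. Service 277; fixed 77; total 354.
Plan B: {Galt, Vance, Pell, Brent}: Ashby→Galt 2·23=46, Milton→Vance 3·7=21, Ryde→Galt 2·6=12, Orton→Galt 2·7=14, Norris→Brent 4·23=92. Service 185; fixed 108; total 293.
Difference: |354 − 293| = 61.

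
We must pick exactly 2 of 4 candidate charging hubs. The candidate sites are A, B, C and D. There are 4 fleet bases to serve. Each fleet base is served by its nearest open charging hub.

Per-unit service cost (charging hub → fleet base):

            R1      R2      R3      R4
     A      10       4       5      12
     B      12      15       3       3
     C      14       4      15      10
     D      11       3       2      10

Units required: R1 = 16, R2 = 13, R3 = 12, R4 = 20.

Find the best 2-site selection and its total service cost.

With exactly 2 open, each fleet base uses its cheapest among the chosen.
{B, D}: R1→D 11·16=176, R2→D 3·13=39, R3→D 2·12=24, R4→B 3·20=60. Service cost 299.
{A, B}: service cost 308
{B, C}: service cost 340
Among all 6 size-2 choices, {B, D} is lowest.

Choose B and D; total service cost 299.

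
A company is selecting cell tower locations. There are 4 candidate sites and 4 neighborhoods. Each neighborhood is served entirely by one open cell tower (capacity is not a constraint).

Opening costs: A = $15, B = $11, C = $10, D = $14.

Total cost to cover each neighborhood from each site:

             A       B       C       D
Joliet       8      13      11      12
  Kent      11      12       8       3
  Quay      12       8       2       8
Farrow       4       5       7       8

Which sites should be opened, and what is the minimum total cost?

For any fixed open set, each neighborhood goes to its cheapest open site; total = fixed + service.
{C}: Joliet→C 11, Kent→C 8, Quay→C 2, Farrow→C 7. Service 28; fixed 10; total 38.
{D}: service 31 + fixed 14 = 45
{A, C}: Joliet→A 8, Kent→C 8, Quay→C 2, Farrow→A 4. Service 22; fixed 25; total 47.
{A, B, C, D}: Joliet→A 8, Kent→D 3, Quay→C 2, Farrow→A 4. Service 17; fixed 50; total 67.
No other subset beats 38.

Open C only; minimum total cost 38.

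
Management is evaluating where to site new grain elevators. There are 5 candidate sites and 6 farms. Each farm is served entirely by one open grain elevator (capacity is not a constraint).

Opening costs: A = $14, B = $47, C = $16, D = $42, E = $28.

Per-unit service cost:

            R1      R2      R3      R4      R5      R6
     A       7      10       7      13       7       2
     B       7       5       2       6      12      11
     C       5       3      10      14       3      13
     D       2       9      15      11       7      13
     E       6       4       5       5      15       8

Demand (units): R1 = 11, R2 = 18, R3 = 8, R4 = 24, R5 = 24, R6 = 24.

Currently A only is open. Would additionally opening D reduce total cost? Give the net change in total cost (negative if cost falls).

Yes — net change −79 (cost falls by 79).

Current service cost with {A}: 841.
Adding D: each farm re-picks its cheapest; new service cost 720, saving 121.
Extra fixed cost: 42. Net change = 42 − 121 = -79.
(Totals: 855 → 776.)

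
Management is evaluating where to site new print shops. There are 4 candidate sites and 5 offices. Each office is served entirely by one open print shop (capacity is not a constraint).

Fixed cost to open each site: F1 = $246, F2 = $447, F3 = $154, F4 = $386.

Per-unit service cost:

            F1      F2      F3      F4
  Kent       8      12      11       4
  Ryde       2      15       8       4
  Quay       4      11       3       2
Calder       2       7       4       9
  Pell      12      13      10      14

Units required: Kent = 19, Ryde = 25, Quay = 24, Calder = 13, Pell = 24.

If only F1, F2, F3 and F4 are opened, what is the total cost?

Total cost: 1673

Each office is assigned to its cheapest site among the open ones.
{F1, F2, F3, F4}: Kent→F4 4·19=76, Ryde→F1 2·25=50, Quay→F4 2·24=48, Calder→F1 2·13=26, Pell→F3 10·24=240. Service 440; fixed 1233; total 1673.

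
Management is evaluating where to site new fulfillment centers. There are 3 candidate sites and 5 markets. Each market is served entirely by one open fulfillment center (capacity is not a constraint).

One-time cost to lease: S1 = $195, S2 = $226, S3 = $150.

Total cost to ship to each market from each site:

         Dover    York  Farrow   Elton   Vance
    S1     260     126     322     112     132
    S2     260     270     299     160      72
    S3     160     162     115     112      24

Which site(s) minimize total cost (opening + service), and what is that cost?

Open S3 only; minimum total cost 723.

For any fixed open set, each market goes to its cheapest open site; total = fixed + service.
{S3}: Dover→S3 160, York→S3 162, Farrow→S3 115, Elton→S3 112, Vance→S3 24. Service 573; fixed 150; total 723.
{S1, S3}: service 537 + fixed 345 = 882
{S2, S3}: service 573 + fixed 376 = 949
{S1, S2, S3}: service 537 + fixed 571 = 1108
(All 7 nonempty subsets were checked; S3 only is lowest.)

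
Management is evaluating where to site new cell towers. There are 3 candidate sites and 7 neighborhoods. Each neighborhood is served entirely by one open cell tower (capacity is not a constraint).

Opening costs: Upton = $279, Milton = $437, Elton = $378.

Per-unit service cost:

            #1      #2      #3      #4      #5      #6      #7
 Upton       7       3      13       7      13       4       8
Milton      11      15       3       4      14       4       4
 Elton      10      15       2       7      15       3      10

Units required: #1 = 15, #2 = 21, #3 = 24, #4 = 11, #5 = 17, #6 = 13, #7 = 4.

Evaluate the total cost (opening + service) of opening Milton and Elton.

Each neighborhood is assigned to its cheapest site among the open ones.
{Milton, Elton}: #1→Elton 10·15=150, #2→Milton 15·21=315, #3→Elton 2·24=48, #4→Milton 4·11=44, #5→Milton 14·17=238, #6→Elton 3·13=39, #7→Milton 4·4=16. Service 850; fixed 815; total 1665.

Total cost: 1665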